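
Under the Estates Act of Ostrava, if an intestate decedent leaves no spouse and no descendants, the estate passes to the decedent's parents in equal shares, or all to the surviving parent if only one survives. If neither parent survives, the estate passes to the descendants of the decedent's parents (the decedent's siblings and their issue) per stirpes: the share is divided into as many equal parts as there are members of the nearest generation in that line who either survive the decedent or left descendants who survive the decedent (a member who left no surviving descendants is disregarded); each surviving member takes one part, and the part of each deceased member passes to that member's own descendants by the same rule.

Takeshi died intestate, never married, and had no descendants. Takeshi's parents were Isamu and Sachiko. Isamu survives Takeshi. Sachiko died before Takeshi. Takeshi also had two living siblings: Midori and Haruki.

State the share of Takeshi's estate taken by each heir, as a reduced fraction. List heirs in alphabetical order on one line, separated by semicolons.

Isamu 1

Only one parent, Isamu, survives, so Isamu takes the entire estate. The siblings take nothing because a surviving parent has priority.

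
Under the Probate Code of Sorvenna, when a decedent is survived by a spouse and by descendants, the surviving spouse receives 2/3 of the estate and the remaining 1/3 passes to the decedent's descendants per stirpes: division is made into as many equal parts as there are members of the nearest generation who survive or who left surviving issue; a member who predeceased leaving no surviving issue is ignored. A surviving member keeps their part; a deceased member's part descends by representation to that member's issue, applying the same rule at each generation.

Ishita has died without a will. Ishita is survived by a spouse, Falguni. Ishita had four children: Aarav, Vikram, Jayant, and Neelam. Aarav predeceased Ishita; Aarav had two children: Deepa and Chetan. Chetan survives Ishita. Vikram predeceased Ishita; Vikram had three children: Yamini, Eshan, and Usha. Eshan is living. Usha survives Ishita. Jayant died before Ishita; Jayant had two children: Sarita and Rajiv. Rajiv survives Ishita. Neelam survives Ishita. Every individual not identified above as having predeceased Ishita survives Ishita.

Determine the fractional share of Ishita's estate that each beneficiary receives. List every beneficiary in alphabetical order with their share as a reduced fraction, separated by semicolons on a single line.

Falguni, as surviving spouse, takes 2/3.
The remaining 1/3 passes to Ishita's descendants per stirpes.
The 1/3 is divided into 4 equal shares of 1/12 among Aarav, Vikram, Jayant, Neelam.
Aarav predeceased; the 1/12 allotted to Aarav's branch passes to Aarav's issue by representation.
The 1/12 is divided into 2 equal shares of 1/24 among Deepa, Chetan.
Deepa is living and takes 1/24.
Chetan is living and takes 1/24.
Vikram predeceased; the 1/12 allotted to Vikram's branch passes to Vikram's issue by representation.
The 1/12 is divided into 3 equal shares of 1/36 among Yamini, Eshan, Usha.
Yamini is living and takes 1/36.
Eshan is living and takes 1/36.
Usha is living and takes 1/36.
Jayant predeceased; the 1/12 allotted to Jayant's branch passes to Jayant's issue by representation.
The 1/12 is divided into 2 equal shares of 1/24 among Sarita, Rajiv.
Sarita is living and takes 1/24.
Rajiv is living and takes 1/24.
Neelam is living and takes 1/12.

Chetan 1/24; Deepa 1/24; Eshan 1/36; Falguni 2/3; Neelam 1/12; Rajiv 1/24; Sarita 1/24; Usha 1/36; Yamini 1/36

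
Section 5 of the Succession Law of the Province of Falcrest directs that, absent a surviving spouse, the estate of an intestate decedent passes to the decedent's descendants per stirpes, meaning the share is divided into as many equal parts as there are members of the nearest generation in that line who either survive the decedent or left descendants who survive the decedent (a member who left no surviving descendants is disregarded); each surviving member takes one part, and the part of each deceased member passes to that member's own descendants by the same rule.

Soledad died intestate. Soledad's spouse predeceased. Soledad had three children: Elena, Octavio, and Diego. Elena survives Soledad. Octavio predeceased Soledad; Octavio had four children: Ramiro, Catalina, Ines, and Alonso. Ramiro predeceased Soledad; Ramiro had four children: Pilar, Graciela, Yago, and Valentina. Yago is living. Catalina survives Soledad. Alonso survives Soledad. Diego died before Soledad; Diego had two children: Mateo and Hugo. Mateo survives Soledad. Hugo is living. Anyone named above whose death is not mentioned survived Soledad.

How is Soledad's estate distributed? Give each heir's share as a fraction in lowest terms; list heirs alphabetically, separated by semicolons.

There is no surviving spouse, so the entire estate passes to Soledad's descendants per stirpes.
The estate is divided into 3 equal shares of 1/3 among Elena, Octavio, Diego.
Elena is living and takes 1/3.
Octavio predeceased; the 1/3 allotted to Octavio's branch passes to Octavio's issue by representation.
The 1/3 is divided into 4 equal shares of 1/12 among Ramiro, Catalina, Ines, Alonso.
Ramiro predeceased; the 1/12 allotted to Ramiro's branch passes to Ramiro's issue by representation.
The 1/12 is divided into 4 equal shares of 1/48 among Pilar, Graciela, Yago, Valentina.
Pilar is living and takes 1/48.
Graciela is living and takes 1/48.
Yago is living and takes 1/48.
Valentina is living and takes 1/48.
Catalina is living and takes 1/12.
Ines is living and takes 1/12.
Alonso is living and takes 1/12.
Diego predeceased; the 1/3 allotted to Diego's branch passes to Diego's issue by representation.
The 1/3 is divided into 2 equal shares of 1/6 among Mateo, Hugo.
Mateo is living and takes 1/6.
Hugo is living and takes 1/6.

Alonso 1/12; Catalina 1/12; Elena 1/3; Graciela 1/48; Hugo 1/6; Ines 1/12; Mateo 1/6; Pilar 1/48; Valentina 1/48; Yago 1/48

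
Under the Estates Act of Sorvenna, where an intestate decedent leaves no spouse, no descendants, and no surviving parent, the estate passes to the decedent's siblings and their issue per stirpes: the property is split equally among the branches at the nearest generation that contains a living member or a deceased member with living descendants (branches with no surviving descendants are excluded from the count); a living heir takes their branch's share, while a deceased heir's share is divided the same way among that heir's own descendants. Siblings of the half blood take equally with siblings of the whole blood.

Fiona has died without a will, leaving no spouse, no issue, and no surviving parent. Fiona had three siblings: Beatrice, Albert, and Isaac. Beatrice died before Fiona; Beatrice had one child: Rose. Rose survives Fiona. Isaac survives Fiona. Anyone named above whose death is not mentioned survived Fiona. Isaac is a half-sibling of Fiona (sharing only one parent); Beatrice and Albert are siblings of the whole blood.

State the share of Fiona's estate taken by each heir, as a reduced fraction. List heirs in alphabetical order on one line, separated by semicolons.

Albert 1/3; Isaac 1/3; Rose 1/3

No spouse, descendants, or parent survives, so the estate passes to Fiona's siblings per stirpes.
Half-blood and whole-blood siblings take equally under the stated rule.
The estate is divided into 3 equal shares of 1/3 among Beatrice, Albert, Isaac.
Beatrice predeceased; the 1/3 allotted to Beatrice's branch passes to Beatrice's issue by representation.
Rose is the sole taker at this level and receives the full 1/3.
Albert is living and takes 1/3.
Isaac is living and takes 1/3.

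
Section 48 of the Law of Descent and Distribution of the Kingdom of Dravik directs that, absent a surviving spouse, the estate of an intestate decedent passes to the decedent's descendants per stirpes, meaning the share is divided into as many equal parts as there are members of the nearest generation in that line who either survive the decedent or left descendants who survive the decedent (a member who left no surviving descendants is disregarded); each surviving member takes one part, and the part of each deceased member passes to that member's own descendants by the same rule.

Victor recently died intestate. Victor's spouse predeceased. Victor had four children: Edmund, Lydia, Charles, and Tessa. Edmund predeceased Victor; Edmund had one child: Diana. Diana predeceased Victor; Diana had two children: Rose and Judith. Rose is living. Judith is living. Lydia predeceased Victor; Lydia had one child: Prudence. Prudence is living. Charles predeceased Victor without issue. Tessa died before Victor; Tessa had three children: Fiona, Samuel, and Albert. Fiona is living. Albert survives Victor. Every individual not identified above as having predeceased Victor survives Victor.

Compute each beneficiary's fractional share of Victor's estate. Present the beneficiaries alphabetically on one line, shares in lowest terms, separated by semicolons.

Albert 1/9; Fiona 1/9; Judith 1/6; Prudence 1/3; Rose 1/6; Samuel 1/9

There is no surviving spouse, so the entire estate passes to Victor's descendants per stirpes.
Charles left no surviving issue, so that branch lapses and is disregarded.
The estate is divided into 3 equal shares of 1/3 among Edmund, Lydia, Tessa.
Edmund predeceased; the 1/3 allotted to Edmund's branch passes to Edmund's issue by representation.
Diana's line is the sole branch at this level, so the full 1/3 passes to Diana's issue by representation.
The 1/3 is divided into 2 equal shares of 1/6 among Rose, Judith.
Rose is living and takes 1/6.
Judith is living and takes 1/6.
Lydia predeceased; the 1/3 allotted to Lydia's branch passes to Lydia's issue by representation.
Prudence is the sole taker at this level and receives the full 1/3.
Tessa predeceased; the 1/3 allotted to Tessa's branch passes to Tessa's issue by representation.
The 1/3 is divided into 3 equal shares of 1/9 among Fiona, Samuel, Albert.
Fiona is living and takes 1/9.
Samuel is living and takes 1/9.
Albert is living and takes 1/9.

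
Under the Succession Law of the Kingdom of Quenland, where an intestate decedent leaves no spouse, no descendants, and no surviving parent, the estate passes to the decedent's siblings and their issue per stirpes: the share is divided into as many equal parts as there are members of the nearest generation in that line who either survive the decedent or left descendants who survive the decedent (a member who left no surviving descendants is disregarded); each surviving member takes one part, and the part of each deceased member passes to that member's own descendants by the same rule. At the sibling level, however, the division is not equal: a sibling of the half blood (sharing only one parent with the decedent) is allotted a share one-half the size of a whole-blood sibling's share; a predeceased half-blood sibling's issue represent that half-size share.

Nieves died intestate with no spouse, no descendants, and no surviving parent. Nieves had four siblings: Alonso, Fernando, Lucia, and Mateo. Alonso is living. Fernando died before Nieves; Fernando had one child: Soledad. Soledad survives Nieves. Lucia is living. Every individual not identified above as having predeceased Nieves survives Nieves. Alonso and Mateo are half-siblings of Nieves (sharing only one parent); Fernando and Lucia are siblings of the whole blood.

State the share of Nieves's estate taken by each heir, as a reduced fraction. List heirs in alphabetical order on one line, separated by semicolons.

Alonso 1/6; Lucia 1/3; Mateo 1/6; Soledad 1/3

No spouse, descendants, or parent survives, so the estate passes to Nieves's siblings per stirpes.
Half-blood siblings count for one-half the weight of whole-blood siblings at the initial division.
Dividing 1 in proportion to weights (total weight 3): Alonso (weight 1/2) → 1/6; Fernando (weight 1) → 1/3; Lucia (weight 1) → 1/3; Mateo (weight 1/2) → 1/6.
Alonso is living and takes 1/6.
Fernando predeceased; the 1/3 allotted to Fernando's branch passes to Fernando's issue by representation.
Soledad is the sole taker at this level and receives the full 1/3.
Lucia is living and takes 1/3.
Mateo is living and takes 1/6.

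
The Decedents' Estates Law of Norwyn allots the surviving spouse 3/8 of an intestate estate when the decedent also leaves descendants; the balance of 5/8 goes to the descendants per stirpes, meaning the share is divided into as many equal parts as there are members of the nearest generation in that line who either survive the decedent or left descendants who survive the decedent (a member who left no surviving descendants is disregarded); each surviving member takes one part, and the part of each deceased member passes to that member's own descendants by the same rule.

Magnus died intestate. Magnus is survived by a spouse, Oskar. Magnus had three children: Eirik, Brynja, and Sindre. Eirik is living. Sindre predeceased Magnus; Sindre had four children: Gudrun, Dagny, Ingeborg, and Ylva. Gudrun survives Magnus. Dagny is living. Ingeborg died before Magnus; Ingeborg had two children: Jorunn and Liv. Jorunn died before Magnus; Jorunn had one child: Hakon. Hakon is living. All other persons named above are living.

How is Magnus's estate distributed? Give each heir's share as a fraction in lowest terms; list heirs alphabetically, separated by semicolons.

Oskar, as surviving spouse, takes 3/8.
The remaining 5/8 passes to Magnus's descendants per stirpes.
The 5/8 is divided into 3 equal shares of 5/24 among Eirik, Brynja, Sindre.
Eirik is living and takes 5/24.
Brynja is living and takes 5/24.
Sindre predeceased; the 5/24 allotted to Sindre's branch passes to Sindre's issue by representation.
The 5/24 is divided into 4 equal shares of 5/96 among Gudrun, Dagny, Ingeborg, Ylva.
Gudrun is living and takes 5/96.
Dagny is living and takes 5/96.
Ingeborg predeceased; the 5/96 allotted to Ingeborg's branch passes to Ingeborg's issue by representation.
The 5/96 is divided into 2 equal shares of 5/192 among Jorunn, Liv.
Jorunn predeceased; the 5/192 allotted to Jorunn's branch passes to Jorunn's issue by representation.
Hakon is the sole taker at this level and receives the full 5/192.
Liv is living and takes 5/192.
Ylva is living and takes 5/96.

Brynja 5/24; Dagny 5/96; Eirik 5/24; Gudrun 5/96; Hakon 5/192; Liv 5/192; Oskar 3/8; Ylva 5/96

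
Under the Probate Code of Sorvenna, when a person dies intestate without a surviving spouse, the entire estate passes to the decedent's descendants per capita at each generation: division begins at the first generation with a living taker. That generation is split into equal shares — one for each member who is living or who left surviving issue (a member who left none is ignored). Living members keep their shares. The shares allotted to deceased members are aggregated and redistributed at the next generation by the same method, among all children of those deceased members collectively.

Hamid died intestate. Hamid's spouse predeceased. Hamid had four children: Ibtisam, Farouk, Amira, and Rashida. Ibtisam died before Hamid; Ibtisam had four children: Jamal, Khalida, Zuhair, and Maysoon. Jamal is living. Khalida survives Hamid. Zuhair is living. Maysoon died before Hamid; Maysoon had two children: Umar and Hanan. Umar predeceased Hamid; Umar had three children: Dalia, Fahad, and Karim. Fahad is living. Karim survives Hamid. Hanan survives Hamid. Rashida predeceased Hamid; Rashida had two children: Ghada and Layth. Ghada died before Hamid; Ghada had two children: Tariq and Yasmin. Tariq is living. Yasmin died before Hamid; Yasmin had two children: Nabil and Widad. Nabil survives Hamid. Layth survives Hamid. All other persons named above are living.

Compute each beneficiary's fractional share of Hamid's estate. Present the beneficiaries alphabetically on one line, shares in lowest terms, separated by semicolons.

There is no surviving spouse, so the entire estate passes to Hamid's descendants per capita at each generation.
At generation 1 (Ibtisam, Farouk, Amira, Rashida) there are 4 shares of (1)/4 = 1/4 each.
Living: Farouk and Amira — each takes 1/4.
Deceased: Ibtisam and Rashida. Their combined 1/2 is pooled and carried to generation 2.
At generation 2 (Jamal, Khalida, Zuhair, Maysoon, Ghada, Layth) there are 6 shares of (1/2)/6 = 1/12 each.
Living: Jamal, Khalida, Zuhair, and Layth — each takes 1/12.
Deceased: Maysoon and Ghada. Their combined 1/6 is pooled and carried to generation 3.
At generation 3 (Umar, Hanan, Tariq, Yasmin) there are 4 shares of (1/6)/4 = 1/24 each.
Living: Hanan and Tariq — each takes 1/24.
Deceased: Umar and Yasmin. Their combined 1/12 is pooled and carried to generation 4.
At generation 4 (Dalia, Fahad, Karim, Nabil, Widad) there are 5 shares of (1/12)/5 = 1/60 each.
Living: Dalia, Fahad, Karim, Nabil, and Widad — each takes 1/60.

Amira 1/4; Dalia 1/60; Fahad 1/60; Farouk 1/4; Hanan 1/24; Jamal 1/12; Karim 1/60; Khalida 1/12; Layth 1/12; Nabil 1/60; Tariq 1/24; Widad 1/60; Zuhair 1/12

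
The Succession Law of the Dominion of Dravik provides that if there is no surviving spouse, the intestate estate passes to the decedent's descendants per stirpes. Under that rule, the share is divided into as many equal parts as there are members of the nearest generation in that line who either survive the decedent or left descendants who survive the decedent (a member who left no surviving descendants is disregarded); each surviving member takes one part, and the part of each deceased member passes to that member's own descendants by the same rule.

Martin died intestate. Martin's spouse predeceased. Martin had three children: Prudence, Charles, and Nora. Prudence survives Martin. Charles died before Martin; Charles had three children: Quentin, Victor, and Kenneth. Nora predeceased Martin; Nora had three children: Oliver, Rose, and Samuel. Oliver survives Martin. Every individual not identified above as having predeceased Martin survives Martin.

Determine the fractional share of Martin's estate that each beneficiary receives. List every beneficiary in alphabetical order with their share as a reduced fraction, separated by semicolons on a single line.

There is no surviving spouse, so the entire estate passes to Martin's descendants per stirpes.
The estate is divided into 3 equal shares of 1/3 among Prudence, Charles, Nora.
Prudence is living and takes 1/3.
Charles predeceased; the 1/3 allotted to Charles's branch passes to Charles's issue by representation.
The 1/3 is divided into 3 equal shares of 1/9 among Quentin, Victor, Kenneth.
Quentin is living and takes 1/9.
Victor is living and takes 1/9.
Kenneth is living and takes 1/9.
Nora predeceased; the 1/3 allotted to Nora's branch passes to Nora's issue by representation.
The 1/3 is divided into 3 equal shares of 1/9 among Oliver, Rose, Samuel.
Oliver is living and takes 1/9.
Rose is living and takes 1/9.
Samuel is living and takes 1/9.

Kenneth 1/9; Oliver 1/9; Prudence 1/3; Quentin 1/9; Rose 1/9; Samuel 1/9; Victor 1/9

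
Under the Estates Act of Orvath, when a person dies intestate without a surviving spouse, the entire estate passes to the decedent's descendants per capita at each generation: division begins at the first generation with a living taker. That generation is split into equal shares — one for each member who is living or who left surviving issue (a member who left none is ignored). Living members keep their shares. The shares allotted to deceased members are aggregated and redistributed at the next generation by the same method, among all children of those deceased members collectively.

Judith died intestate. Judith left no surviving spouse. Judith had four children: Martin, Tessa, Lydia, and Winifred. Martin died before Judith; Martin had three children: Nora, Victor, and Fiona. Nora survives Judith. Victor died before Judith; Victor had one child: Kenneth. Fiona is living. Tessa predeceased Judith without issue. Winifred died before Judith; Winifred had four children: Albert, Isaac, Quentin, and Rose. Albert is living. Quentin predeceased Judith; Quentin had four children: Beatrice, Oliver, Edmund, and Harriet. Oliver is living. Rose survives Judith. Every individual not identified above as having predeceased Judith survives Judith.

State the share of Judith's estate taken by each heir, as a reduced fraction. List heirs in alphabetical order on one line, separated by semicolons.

Albert 2/21; Beatrice 4/105; Edmund 4/105; Fiona 2/21; Harriet 4/105; Isaac 2/21; Kenneth 4/105; Lydia 1/3; Nora 2/21; Oliver 4/105; Rose 2/21

There is no surviving spouse, so the entire estate passes to Judith's descendants per capita at each generation.
At generation 1 (Martin, Lydia, Winifred) there are 3 shares of (1)/3 = 1/3 each.
Living: Lydia — each takes 1/3.
Deceased: Martin and Winifred. Their combined 2/3 is pooled and carried to generation 2.
At generation 2 (Nora, Victor, Fiona, Albert, Isaac, Quentin, Rose) there are 7 shares of (2/3)/7 = 2/21 each.
Living: Nora, Fiona, Albert, Isaac, and Rose — each takes 2/21.
Deceased: Victor and Quentin. Their combined 4/21 is pooled and carried to generation 3.
At generation 3 (Kenneth, Beatrice, Oliver, Edmund, Harriet) there are 5 shares of (4/21)/5 = 4/105 each.
Living: Kenneth, Beatrice, Oliver, Edmund, and Harriet — each takes 4/105.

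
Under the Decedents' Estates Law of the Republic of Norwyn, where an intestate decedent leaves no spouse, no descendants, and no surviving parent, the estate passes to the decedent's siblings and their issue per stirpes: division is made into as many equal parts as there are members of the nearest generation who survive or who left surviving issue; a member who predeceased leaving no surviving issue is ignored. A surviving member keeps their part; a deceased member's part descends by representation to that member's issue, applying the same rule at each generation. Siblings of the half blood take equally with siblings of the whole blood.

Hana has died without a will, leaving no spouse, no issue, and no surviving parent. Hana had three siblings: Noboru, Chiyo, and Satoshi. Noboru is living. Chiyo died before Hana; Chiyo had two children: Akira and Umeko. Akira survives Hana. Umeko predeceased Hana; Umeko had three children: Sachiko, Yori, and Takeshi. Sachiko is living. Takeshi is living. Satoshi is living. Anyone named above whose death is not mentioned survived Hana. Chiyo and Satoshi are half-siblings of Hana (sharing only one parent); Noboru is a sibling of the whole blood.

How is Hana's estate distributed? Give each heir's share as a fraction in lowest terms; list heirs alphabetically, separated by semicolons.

Akira 1/6; Noboru 1/3; Sachiko 1/18; Satoshi 1/3; Takeshi 1/18; Yori 1/18

No spouse, descendants, or parent survives, so the estate passes to Hana's siblings per stirpes.
Half-blood and whole-blood siblings take equally under the stated rule.
The estate is divided into 3 equal shares of 1/3 among Noboru, Chiyo, Satoshi.
Noboru is living and takes 1/3.
Chiyo predeceased; the 1/3 allotted to Chiyo's branch passes to Chiyo's issue by representation.
The 1/3 is divided into 2 equal shares of 1/6 among Akira, Umeko.
Akira is living and takes 1/6.
Umeko predeceased; the 1/6 allotted to Umeko's branch passes to Umeko's issue by representation.
The 1/6 is divided into 3 equal shares of 1/18 among Sachiko, Yori, Takeshi.
Sachiko is living and takes 1/18.
Yori is living and takes 1/18.
Takeshi is living and takes 1/18.
Satoshi is living and takes 1/3.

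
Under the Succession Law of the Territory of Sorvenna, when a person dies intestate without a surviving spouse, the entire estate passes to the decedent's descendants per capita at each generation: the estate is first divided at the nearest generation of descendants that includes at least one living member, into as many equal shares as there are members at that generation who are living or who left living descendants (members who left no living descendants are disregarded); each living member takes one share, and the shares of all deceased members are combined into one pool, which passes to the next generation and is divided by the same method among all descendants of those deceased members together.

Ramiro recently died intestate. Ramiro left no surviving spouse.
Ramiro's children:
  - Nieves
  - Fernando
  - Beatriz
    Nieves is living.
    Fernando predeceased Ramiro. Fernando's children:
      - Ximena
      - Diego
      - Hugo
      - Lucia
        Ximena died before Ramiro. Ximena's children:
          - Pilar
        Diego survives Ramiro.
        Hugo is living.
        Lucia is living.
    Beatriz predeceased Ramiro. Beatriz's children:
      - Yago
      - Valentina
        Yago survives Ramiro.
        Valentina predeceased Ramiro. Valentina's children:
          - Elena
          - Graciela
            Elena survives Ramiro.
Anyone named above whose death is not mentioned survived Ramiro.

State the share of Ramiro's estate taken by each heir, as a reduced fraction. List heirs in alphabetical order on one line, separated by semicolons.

Diego 1/9; Elena 2/27; Graciela 2/27; Hugo 1/9; Lucia 1/9; Nieves 1/3; Pilar 2/27; Yago 1/9

There is no surviving spouse, so the entire estate passes to Ramiro's descendants per capita at each generation.
At generation 1 (Nieves, Fernando, Beatriz) there are 3 shares of (1)/3 = 1/3 each.
Living: Nieves — each takes 1/3.
Deceased: Fernando and Beatriz. Their combined 2/3 is pooled and carried to generation 2.
At generation 2 (Ximena, Diego, Hugo, Lucia, Yago, Valentina) there are 6 shares of (2/3)/6 = 1/9 each.
Living: Diego, Hugo, Lucia, and Yago — each takes 1/9.
Deceased: Ximena and Valentina. Their combined 2/9 is pooled and carried to generation 3.
At generation 3 (Pilar, Elena, Graciela) there are 3 shares of (2/9)/3 = 2/27 each.
Living: Pilar, Elena, and Graciela — each takes 2/27.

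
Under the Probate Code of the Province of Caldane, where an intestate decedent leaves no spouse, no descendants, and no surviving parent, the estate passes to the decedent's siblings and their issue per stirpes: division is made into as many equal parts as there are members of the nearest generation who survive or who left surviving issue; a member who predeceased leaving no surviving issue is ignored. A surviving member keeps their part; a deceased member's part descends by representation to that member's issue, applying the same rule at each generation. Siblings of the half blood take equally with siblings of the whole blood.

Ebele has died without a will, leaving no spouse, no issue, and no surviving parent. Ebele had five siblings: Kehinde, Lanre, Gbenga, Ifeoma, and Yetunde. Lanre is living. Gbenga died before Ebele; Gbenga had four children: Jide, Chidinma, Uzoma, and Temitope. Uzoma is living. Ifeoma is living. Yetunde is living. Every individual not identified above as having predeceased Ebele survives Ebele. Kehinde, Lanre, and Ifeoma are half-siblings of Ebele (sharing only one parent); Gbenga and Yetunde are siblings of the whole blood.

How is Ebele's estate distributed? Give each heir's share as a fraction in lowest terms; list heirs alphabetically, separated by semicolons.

Chidinma 1/20; Ifeoma 1/5; Jide 1/20; Kehinde 1/5; Lanre 1/5; Temitope 1/20; Uzoma 1/20; Yetunde 1/5

No spouse, descendants, or parent survives, so the estate passes to Ebele's siblings per stirpes.
Half-blood and whole-blood siblings take equally under the stated rule.
The estate is divided into 5 equal shares of 1/5 among Kehinde, Lanre, Gbenga, Ifeoma, Yetunde.
Kehinde is living and takes 1/5.
Lanre is living and takes 1/5.
Gbenga predeceased; the 1/5 allotted to Gbenga's branch passes to Gbenga's issue by representation.
The 1/5 is divided into 4 equal shares of 1/20 among Jide, Chidinma, Uzoma, Temitope.
Jide is living and takes 1/20.
Chidinma is living and takes 1/20.
Uzoma is living and takes 1/20.
Temitope is living and takes 1/20.
Ifeoma is living and takes 1/5.
Yetunde is living and takes 1/5.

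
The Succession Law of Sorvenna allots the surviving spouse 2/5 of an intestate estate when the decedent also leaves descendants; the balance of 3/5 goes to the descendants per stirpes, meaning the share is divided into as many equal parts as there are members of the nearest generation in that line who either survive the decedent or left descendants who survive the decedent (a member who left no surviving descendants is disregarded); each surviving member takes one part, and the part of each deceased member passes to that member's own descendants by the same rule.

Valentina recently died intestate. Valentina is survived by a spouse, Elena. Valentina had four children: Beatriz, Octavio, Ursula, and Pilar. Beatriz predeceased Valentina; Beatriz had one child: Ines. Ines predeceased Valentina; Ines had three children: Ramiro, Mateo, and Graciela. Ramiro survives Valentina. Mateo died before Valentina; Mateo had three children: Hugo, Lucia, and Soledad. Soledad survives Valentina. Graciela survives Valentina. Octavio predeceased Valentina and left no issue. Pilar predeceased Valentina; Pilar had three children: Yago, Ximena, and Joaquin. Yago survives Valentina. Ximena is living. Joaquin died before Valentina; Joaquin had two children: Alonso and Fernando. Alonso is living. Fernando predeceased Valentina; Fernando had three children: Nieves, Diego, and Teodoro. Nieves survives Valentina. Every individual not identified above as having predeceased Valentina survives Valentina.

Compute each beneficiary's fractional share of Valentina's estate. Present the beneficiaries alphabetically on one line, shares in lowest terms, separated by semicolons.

Elena, as surviving spouse, takes 2/5.
The remaining 3/5 passes to Valentina's descendants per stirpes.
Octavio left no surviving issue, so that branch lapses and is disregarded.
The 3/5 is divided into 3 equal shares of 1/5 among Beatriz, Ursula, Pilar.
Beatriz predeceased; the 1/5 allotted to Beatriz's branch passes to Beatriz's issue by representation.
Ines's line is the sole branch at this level, so the full 1/5 passes to Ines's issue by representation.
The 1/5 is divided into 3 equal shares of 1/15 among Ramiro, Mateo, Graciela.
Ramiro is living and takes 1/15.
Mateo predeceased; the 1/15 allotted to Mateo's branch passes to Mateo's issue by representation.
The 1/15 is divided into 3 equal shares of 1/45 among Hugo, Lucia, Soledad.
Hugo is living and takes 1/45.
Lucia is living and takes 1/45.
Soledad is living and takes 1/45.
Graciela is living and takes 1/15.
Ursula is living and takes 1/5.
Pilar predeceased; the 1/5 allotted to Pilar's branch passes to Pilar's issue by representation.
The 1/5 is divided into 3 equal shares of 1/15 among Yago, Ximena, Joaquin.
Yago is living and takes 1/15.
Ximena is living and takes 1/15.
Joaquin predeceased; the 1/15 allotted to Joaquin's branch passes to Joaquin's issue by representation.
The 1/15 is divided into 2 equal shares of 1/30 among Alonso, Fernando.
Alonso is living and takes 1/30.
Fernando predeceased; the 1/30 allotted to Fernando's branch passes to Fernando's issue by representation.
The 1/30 is divided into 3 equal shares of 1/90 among Nieves, Diego, Teodoro.
Nieves is living and takes 1/90.
Diego is living and takes 1/90.
Teodoro is living and takes 1/90.

Alonso 1/30; Diego 1/90; Elena 2/5; Graciela 1/15; Hugo 1/45; Lucia 1/45; Nieves 1/90; Ramiro 1/15; Soledad 1/45; Teodoro 1/90; Ursula 1/5; Ximena 1/15; Yago 1/15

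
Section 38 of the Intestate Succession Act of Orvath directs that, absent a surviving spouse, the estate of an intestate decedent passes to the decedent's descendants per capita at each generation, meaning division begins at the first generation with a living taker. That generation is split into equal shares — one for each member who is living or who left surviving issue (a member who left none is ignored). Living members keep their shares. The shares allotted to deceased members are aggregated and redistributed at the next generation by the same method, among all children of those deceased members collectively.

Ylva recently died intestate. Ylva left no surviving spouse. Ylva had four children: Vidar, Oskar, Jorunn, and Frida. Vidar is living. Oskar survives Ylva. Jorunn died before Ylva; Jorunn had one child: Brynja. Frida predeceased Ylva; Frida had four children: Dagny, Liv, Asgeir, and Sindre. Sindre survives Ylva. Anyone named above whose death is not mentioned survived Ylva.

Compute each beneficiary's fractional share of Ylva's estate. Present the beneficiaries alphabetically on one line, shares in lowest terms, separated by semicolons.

There is no surviving spouse, so the entire estate passes to Ylva's descendants per capita at each generation.
At generation 1 (Vidar, Oskar, Jorunn, Frida) there are 4 shares of (1)/4 = 1/4 each.
Living: Vidar and Oskar — each takes 1/4.
Deceased: Jorunn and Frida. Their combined 1/2 is pooled and carried to generation 2.
At generation 2 (Brynja, Dagny, Liv, Asgeir, Sindre) there are 5 shares of (1/2)/5 = 1/10 each.
Living: Brynja, Dagny, Liv, Asgeir, and Sindre — each takes 1/10.

Asgeir 1/10; Brynja 1/10; Dagny 1/10; Liv 1/10; Oskar 1/4; Sindre 1/10; Vidar 1/4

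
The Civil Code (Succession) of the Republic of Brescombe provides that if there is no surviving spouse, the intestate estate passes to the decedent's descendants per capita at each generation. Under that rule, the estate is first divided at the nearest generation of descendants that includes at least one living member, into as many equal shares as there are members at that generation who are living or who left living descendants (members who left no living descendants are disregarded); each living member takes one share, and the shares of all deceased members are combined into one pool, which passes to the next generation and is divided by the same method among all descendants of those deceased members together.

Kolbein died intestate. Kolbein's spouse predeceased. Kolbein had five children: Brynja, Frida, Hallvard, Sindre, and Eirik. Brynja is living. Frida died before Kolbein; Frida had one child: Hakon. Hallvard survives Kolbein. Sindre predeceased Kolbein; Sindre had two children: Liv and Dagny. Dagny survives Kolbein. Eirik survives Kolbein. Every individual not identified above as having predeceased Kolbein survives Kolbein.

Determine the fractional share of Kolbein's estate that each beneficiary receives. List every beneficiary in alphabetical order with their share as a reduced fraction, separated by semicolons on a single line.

There is no surviving spouse, so the entire estate passes to Kolbein's descendants per capita at each generation.
At generation 1 (Brynja, Frida, Hallvard, Sindre, Eirik) there are 5 shares of (1)/5 = 1/5 each.
Living: Brynja, Hallvard, and Eirik — each takes 1/5.
Deceased: Frida and Sindre. Their combined 2/5 is pooled and carried to generation 2.
At generation 2 (Hakon, Liv, Dagny) there are 3 shares of (2/5)/3 = 2/15 each.
Living: Hakon, Liv, and Dagny — each takes 2/15.

Brynja 1/5; Dagny 2/15; Eirik 1/5; Hakon 2/15; Hallvard 1/5; Liv 2/15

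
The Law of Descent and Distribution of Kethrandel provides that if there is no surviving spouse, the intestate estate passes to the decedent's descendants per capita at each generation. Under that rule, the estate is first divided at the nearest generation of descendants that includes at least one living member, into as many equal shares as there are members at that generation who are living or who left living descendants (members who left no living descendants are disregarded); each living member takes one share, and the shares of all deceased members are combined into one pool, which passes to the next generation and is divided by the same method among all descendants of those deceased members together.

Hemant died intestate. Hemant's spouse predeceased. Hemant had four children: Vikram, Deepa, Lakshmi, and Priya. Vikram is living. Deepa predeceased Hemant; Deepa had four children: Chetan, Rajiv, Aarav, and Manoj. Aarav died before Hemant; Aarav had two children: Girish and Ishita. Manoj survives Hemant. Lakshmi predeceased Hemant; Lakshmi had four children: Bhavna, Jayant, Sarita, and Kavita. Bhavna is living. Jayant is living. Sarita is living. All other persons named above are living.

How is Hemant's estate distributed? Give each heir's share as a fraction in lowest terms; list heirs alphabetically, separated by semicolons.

Bhavna 1/16; Chetan 1/16; Girish 1/32; Ishita 1/32; Jayant 1/16; Kavita 1/16; Manoj 1/16; Priya 1/4; Rajiv 1/16; Sarita 1/16; Vikram 1/4

There is no surviving spouse, so the entire estate passes to Hemant's descendants per capita at each generation.
At generation 1 (Vikram, Deepa, Lakshmi, Priya) there are 4 shares of (1)/4 = 1/4 each.
Living: Vikram and Priya — each takes 1/4.
Deceased: Deepa and Lakshmi. Their combined 1/2 is pooled and carried to generation 2.
At generation 2 (Chetan, Rajiv, Aarav, Manoj, Bhavna, Jayant, Sarita, Kavita) there are 8 shares of (1/2)/8 = 1/16 each.
Living: Chetan, Rajiv, Manoj, Bhavna, Jayant, Sarita, and Kavita — each takes 1/16.
Deceased: Aarav. That 1/16 share is carried to generation 3.
At generation 3 (Girish, Ishita) there are 2 shares of (1/16)/2 = 1/32 each.
Living: Girish and Ishita — each takes 1/32.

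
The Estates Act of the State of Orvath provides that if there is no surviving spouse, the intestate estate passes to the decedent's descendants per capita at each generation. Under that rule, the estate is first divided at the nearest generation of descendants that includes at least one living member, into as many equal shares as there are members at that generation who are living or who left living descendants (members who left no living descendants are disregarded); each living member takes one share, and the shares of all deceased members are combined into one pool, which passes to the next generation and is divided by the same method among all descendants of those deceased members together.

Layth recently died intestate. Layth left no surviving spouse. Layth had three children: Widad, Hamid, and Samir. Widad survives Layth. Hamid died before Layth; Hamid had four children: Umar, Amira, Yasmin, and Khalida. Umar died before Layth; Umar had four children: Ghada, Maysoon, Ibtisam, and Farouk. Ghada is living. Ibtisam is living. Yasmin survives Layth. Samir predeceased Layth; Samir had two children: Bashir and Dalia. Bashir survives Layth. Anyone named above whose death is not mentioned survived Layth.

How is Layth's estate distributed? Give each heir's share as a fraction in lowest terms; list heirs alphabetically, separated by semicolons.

There is no surviving spouse, so the entire estate passes to Layth's descendants per capita at each generation.
At generation 1 (Widad, Hamid, Samir) there are 3 shares of (1)/3 = 1/3 each.
Living: Widad — each takes 1/3.
Deceased: Hamid and Samir. Their combined 2/3 is pooled and carried to generation 2.
At generation 2 (Umar, Amira, Yasmin, Khalida, Bashir, Dalia) there are 6 shares of (2/3)/6 = 1/9 each.
Living: Amira, Yasmin, Khalida, Bashir, and Dalia — each takes 1/9.
Deceased: Umar. That 1/9 share is carried to generation 3.
At generation 3 (Ghada, Maysoon, Ibtisam, Farouk) there are 4 shares of (1/9)/4 = 1/36 each.
Living: Ghada, Maysoon, Ibtisam, and Farouk — each takes 1/36.

Amira 1/9; Bashir 1/9; Dalia 1/9; Farouk 1/36; Ghada 1/36; Ibtisam 1/36; Khalida 1/9; Maysoon 1/36; Widad 1/3; Yasmin 1/9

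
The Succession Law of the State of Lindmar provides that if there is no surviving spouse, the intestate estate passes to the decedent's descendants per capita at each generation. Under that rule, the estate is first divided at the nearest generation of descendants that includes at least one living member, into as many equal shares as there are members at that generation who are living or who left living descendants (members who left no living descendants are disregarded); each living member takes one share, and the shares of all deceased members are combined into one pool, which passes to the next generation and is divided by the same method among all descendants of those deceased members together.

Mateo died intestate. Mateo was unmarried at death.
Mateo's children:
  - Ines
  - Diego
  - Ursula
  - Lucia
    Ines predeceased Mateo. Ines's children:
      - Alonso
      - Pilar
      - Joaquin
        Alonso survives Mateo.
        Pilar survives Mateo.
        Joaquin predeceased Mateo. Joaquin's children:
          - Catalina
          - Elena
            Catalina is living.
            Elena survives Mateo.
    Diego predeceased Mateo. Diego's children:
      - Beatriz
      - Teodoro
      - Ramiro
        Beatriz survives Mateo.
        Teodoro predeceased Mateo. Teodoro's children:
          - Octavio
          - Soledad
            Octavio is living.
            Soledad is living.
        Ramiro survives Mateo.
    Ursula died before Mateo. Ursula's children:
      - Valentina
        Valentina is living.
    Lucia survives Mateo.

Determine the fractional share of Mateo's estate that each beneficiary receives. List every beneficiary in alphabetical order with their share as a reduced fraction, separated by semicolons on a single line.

Alonso 3/28; Beatriz 3/28; Catalina 3/56; Elena 3/56; Lucia 1/4; Octavio 3/56; Pilar 3/28; Ramiro 3/28; Soledad 3/56; Valentina 3/28

There is no surviving spouse, so the entire estate passes to Mateo's descendants per capita at each generation.
At generation 1 (Ines, Diego, Ursula, Lucia) there are 4 shares of (1)/4 = 1/4 each.
Living: Lucia — each takes 1/4.
Deceased: Ines, Diego, and Ursula. Their combined 3/4 is pooled and carried to generation 2.
At generation 2 (Alonso, Pilar, Joaquin, Beatriz, Teodoro, Ramiro, Valentina) there are 7 shares of (3/4)/7 = 3/28 each.
Living: Alonso, Pilar, Beatriz, Ramiro, and Valentina — each takes 3/28.
Deceased: Joaquin and Teodoro. Their combined 3/14 is pooled and carried to generation 3.
At generation 3 (Catalina, Elena, Octavio, Soledad) there are 4 shares of (3/14)/4 = 3/56 each.
Living: Catalina, Elena, Octavio, and Soledad — each takes 3/56.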